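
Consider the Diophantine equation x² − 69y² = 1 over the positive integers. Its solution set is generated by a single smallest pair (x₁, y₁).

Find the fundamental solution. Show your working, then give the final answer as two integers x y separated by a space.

√69 → a₀=8, period (3,3,1,4,1,3,3,16); ℓ=8 even so k=7
a_0=8:  p_0=8·1+0=8,  q_0=8·0+1=1
…
a_2=3:  p_2=3·25+8=83,  q_2=3·3+1=10
…
a_4=4:  p_4=4·108+83=515,  q_4=4·13+10=62
…
a_6=3:  p_6=3·623+515=2384,  q_6=3·75+62=287
a_7=3:  p_7=3·2384+623=7775,  q_7=3·287+75=936
fundamental: x₁=7775, y₁=936  (since 60450625 − 69·876096 = 1)

7775 936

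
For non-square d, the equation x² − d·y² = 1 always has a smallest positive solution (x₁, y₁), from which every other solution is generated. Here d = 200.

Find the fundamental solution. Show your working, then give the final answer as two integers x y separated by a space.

99 7

√200 = [14; 7,28, …], period ℓ=2 (even) → k=1
i=0: a=14 ⇒ p=14, q=1
i=1: a=7 ⇒ p=99, q=7
→ (99, 7).  Check: 99²=9801, 200·7²=9800, difference 1.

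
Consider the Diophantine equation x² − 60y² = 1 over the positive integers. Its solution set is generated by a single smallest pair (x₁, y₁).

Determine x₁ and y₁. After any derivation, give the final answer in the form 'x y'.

31 4

d=60: √d = [7; 1,2,1,14] (ℓ=4, even), read p_3/q_3
step 0: (7, 1)  from 7·(1,0) + (0,1)
step 1: (8, 1)  from 1·(7,1) + (1,0)
step 2: (23, 3)  from 2·(8,1) + (7,1)
step 3: (31, 4)  from 1·(23,3) + (8,1)
→ (31, 4).  Check: 31²=961, 60·4²=960, difference 1.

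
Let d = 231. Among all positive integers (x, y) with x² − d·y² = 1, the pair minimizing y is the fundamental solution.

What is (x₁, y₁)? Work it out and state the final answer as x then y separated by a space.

76 5

√231 = [15; 5,30, …], period ℓ=2 (even) → k=1
step 0: (15, 1)  from 15·(1,0) + (0,1)
step 1: (76, 5)  from 5·(15,1) + (1,0)
fundamental: x₁=76, y₁=5  (since 5776 − 231·25 = 1)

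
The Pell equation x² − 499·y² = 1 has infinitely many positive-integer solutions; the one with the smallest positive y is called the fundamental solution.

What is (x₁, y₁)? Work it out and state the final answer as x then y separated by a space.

√499 = [22; 2,1,21,1,2,44, …], period ℓ=6 (even) → k=5
a_0=22:  p_0=22·1+0=22,  q_0=22·0+1=1
a_1=2:  p_1=2·22+1=45,  q_1=2·1+0=2
…
a_3=21:  p_3=21·67+45=1452,  q_3=21·3+2=65
a_4=1:  p_4=1·1452+67=1519,  q_4=1·65+3=68
a_5=2:  p_5=2·1519+1452=4490,  q_5=2·68+65=201
(x₁, y₁) = (4490, 201);  4490² − 499·201² = 1 ✓

4490 201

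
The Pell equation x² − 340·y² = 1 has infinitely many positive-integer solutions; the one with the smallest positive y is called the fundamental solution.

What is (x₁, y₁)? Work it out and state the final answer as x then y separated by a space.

√340 → a₀=18, period (2,3,1,1,1,…,3,2,36); ℓ=14 even so k=13
k=0  a_k=18  p_k/q_k = 18/1
k=1  a_k=2  p_k/q_k = 37/2
k=2  a_k=3  p_k/q_k = 129/7
k=3  a_k=1  p_k/q_k = 166/9
…
k=5  a_k=1  p_k/q_k = 461/25
…
k=7  a_k=8  p_k/q_k = 6509/353
…
k=10  a_k=1  p_k/q_k = 21039/1141
…
k=12  a_k=3  p_k/q_k = 125478/6805
k=13  a_k=2  p_k/q_k = 285769/15498
(x₁, y₁) = (285769, 15498);  285769² − 340·15498² = 1 ✓

285769 15498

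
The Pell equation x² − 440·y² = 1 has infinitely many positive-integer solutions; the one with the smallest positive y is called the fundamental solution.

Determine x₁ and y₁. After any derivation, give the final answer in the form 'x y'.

21 1

d=440: √d = [20; 1,40] (ℓ=2, even), read p_1/q_1
k=0  a_k=20  p_k/q_k = 20/1
k=1  a_k=1  p_k/q_k = 21/1
fundamental: x₁=21, y₁=1  (since 441 − 440·1 = 1)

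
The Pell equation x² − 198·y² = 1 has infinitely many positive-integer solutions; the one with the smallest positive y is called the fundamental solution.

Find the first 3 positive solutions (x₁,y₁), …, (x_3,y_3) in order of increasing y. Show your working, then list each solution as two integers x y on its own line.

√198 → a₀=14, period (14,28); ℓ=2 even so k=1
k=0  a_k=14  p_k/q_k = 14/1
k=1  a_k=14  p_k/q_k = 197/14
→ (197, 14).  Check: 197²=38809, 198·14²=38808, difference 1.
k=2:  x_2 = 197·197+198·14·14 = 77617,  y_2 = 197·14+14·197 = 5516
k=3:  x_3 = 197·77617+198·14·5516 = 30580901,  y_3 = 197·5516+14·77617 = 2173290

197 14
77617 5516
30580901 2173290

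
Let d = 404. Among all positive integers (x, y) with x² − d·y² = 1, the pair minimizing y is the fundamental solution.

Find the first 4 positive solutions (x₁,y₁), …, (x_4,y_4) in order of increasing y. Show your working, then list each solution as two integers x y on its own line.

d=404: √d = [20; 10,40] (ℓ=2, even), read p_1/q_1
i=0: a=20 ⇒ p=20, q=1
i=1: a=10 ⇒ p=201, q=10
fundamental: x₁=201, y₁=10  (since 40401 − 404·100 = 1)
(x_2, y_2) = (201·201 + 404·10·10, 201·10 + 10·201) = (80801, 4020)
(x_3, y_3) = (201·80801 + 404·10·4020, 201·4020 + 10·80801) = (32481801, 1616030)
(x_4, y_4) = (201·32481801 + 404·10·1616030, 201·1616030 + 10·32481801) = (13057603201, 649640040)

201 10
80801 4020
32481801 1616030
13057603201 649640040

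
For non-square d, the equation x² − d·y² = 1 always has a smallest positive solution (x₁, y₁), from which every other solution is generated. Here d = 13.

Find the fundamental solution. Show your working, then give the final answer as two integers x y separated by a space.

√13 = [3; 1,1,1,1,6, …], period ℓ=5 (odd) → k=9
k=0  a_k=3  p_k/q_k = 3/1
…
k=2  a_k=1  p_k/q_k = 7/2
k=3  a_k=1  p_k/q_k = 11/3
…
k=5  a_k=6  p_k/q_k = 119/33
…
k=7  a_k=1  p_k/q_k = 256/71
k=8  a_k=1  p_k/q_k = 393/109
k=9  a_k=1  p_k/q_k = 649/180
fundamental: x₁=649, y₁=180  (since 421201 − 13·32400 = 1)

649 180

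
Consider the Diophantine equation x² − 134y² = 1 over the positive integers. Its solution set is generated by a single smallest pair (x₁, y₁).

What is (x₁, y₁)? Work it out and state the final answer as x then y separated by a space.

[11; 1,1,2,1,3,…,1,1,22] for √134; ℓ=14 ⇒ convergent index 13
k=0  a_k=11  p_k/q_k = 11/1
k=1  a_k=1  p_k/q_k = 12/1
…
k=3  a_k=2  p_k/q_k = 58/5
k=4  a_k=1  p_k/q_k = 81/7
k=5  a_k=3  p_k/q_k = 301/26
k=6  a_k=1  p_k/q_k = 382/33
k=7  a_k=10  p_k/q_k = 4121/356
…
k=9  a_k=3  p_k/q_k = 17630/1523
k=10  a_k=1  p_k/q_k = 22133/1912
k=11  a_k=2  p_k/q_k = 61896/5347
k=12  a_k=1  p_k/q_k = 84029/7259
k=13  a_k=1  p_k/q_k = 145925/12606
(x₁, y₁) = (145925, 12606);  145925² − 134·12606² = 1 ✓

145925 12606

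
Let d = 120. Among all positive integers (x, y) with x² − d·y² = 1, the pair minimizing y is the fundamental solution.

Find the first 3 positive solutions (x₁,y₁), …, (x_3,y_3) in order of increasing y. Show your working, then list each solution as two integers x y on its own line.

11 1
241 22
5291 483

[10; 1,20] for √120; ℓ=2 ⇒ convergent index 1
a_0=10:  p_0=10·1+0=10,  q_0=10·0+1=1
a_1=1:  p_1=1·10+1=11,  q_1=1·1+0=1
→ (11, 1).  Check: 11²=121, 120·1²=120, difference 1.
(x_2, y_2) = (11·11 + 120·1·1, 11·1 + 1·11) = (241, 22)
(x_3, y_3) = (11·241 + 120·1·22, 11·22 + 1·241) = (5291, 483)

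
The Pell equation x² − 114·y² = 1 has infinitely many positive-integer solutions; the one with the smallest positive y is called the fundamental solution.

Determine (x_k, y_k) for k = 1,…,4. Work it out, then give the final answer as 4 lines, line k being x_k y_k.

1025 96
2101249 196800
4307559425 403439904
8830494720001 827051606400

d=114: √d = [10; 1,2,10,2,1,20] (ℓ=6, even), read p_5/q_5
i=0: a=10 ⇒ p=10, q=1
…
i=4: a=2 ⇒ p=694, q=65
i=5: a=1 ⇒ p=1025, q=96
(x₁, y₁) = (1025, 96);  1025² − 114·96² = 1 ✓
(1025+96√114)^2 = 2101249 + 196800√114
(1025+96√114)^3 = 4307559425 + 403439904√114
(1025+96√114)^4 = 8830494720001 + 827051606400√114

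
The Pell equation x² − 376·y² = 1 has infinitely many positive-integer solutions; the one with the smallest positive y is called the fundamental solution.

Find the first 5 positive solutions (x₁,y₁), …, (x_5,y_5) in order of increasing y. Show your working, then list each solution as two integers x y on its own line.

[19; 2,1,1,3,1,…,1,2,38] for √376; ℓ=16 ⇒ convergent index 15
i=0: a=19 ⇒ p=19, q=1
i=1: a=2 ⇒ p=39, q=2
i=2: a=1 ⇒ p=58, q=3
i=3: a=1 ⇒ p=97, q=5
i=4: a=3 ⇒ p=349, q=18
…
i=7: a=2 ⇒ p=2928, q=151
…
i=9: a=2 ⇒ p=28834, q=1487
i=10: a=2 ⇒ p=70621, q=3642
…
i=14: a=1 ⇒ p=837427, q=43187
i=15: a=2 ⇒ p=2143295, q=110532
fundamental: x₁=2143295, y₁=110532  (since 4593713457025 − 376·12217323024 = 1)
(2143295+110532√376)^2 = 9187426914049 + 473805365880√376
(2143295+110532√376)^3 = 39382732335491159615 + 2031009343327438668√376
(2143295+110532√376)^4 = 168817626601983862467148801 + 8706104341013491514496240√376
(2143295+110532√376)^5 = 723651950015758622280719887718975 + 37319499807142991581781109982932√376

2143295 110532
9187426914049 473805365880
39382732335491159615 2031009343327438668
168817626601983862467148801 8706104341013491514496240
723651950015758622280719887718975 37319499807142991581781109982932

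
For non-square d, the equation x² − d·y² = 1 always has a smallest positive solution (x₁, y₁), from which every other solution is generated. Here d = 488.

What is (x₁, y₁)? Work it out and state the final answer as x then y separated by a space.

√488 = [22; 11,44, …], period ℓ=2 (even) → k=1
a_0=22:  p_0=22·1+0=22,  q_0=22·0+1=1
a_1=11:  p_1=11·22+1=243,  q_1=11·1+0=11
(x₁, y₁) = (243, 11);  243² − 488·11² = 1 ✓

243 11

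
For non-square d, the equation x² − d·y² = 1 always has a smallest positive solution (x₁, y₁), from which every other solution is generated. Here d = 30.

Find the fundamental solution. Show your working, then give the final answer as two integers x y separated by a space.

√30 → a₀=5, period (2,10); ℓ=2 even so k=1
a_0=5:  p_0=5·1+0=5,  q_0=5·0+1=1
a_1=2:  p_1=2·5+1=11,  q_1=2·1+0=2
(x₁, y₁) = (11, 2);  11² − 30·2² = 1 ✓

11 2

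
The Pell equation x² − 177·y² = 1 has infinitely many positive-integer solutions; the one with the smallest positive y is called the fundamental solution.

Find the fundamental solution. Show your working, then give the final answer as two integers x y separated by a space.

√177 → a₀=13, period (3,3,2,8,2,3,3,26); ℓ=8 even so k=7
step 0: (13, 1)  from 13·(1,0) + (0,1)
step 1: (40, 3)  from 3·(13,1) + (1,0)
…
step 3: (306, 23)  from 2·(133,10) + (40,3)
step 4: (2581, 194)  from 8·(306,23) + (133,10)
…
step 6: (18985, 1427)  from 3·(5468,411) + (2581,194)
step 7: (62423, 4692)  from 3·(18985,1427) + (5468,411)
fundamental: x₁=62423, y₁=4692  (since 3896630929 − 177·22014864 = 1)

62423 4692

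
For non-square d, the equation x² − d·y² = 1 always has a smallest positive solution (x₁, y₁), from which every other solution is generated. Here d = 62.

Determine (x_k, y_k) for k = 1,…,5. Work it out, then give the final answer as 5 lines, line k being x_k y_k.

63 8
7937 1008
999999 127000
125991937 16000992
15873984063 2015997992

d=62: √d = [7; 1,6,1,14] (ℓ=4, even), read p_3/q_3
step 0: (7, 1)  from 7·(1,0) + (0,1)
step 1: (8, 1)  from 1·(7,1) + (1,0)
step 2: (55, 7)  from 6·(8,1) + (7,1)
step 3: (63, 8)  from 1·(55,7) + (8,1)
(x₁, y₁) = (63, 8);  63² − 62·8² = 1 ✓
n=2: (63,8)∘(63,8) = (63·63+62·8·8, 63·8+8·63) = (7937,1008)
n=3: (7937,1008)∘(63,8) = (63·7937+62·8·1008, 63·1008+8·7937) = (999999,127000)
n=4: (999999,127000)∘(63,8) = (63·999999+62·8·127000, 63·127000+8·999999) = (125991937,16000992)
n=5: (125991937,16000992)∘(63,8) = (63·125991937+62·8·16000992, 63·16000992+8·125991937) = (15873984063,2015997992)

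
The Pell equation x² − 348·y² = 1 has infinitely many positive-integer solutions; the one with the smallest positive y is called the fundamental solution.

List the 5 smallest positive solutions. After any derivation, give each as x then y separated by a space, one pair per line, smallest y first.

1567 84
4910977 263256
15391000351 825044220
48235390189057 2585688322224
151169697461504287 8103546376805796

[18; 1,1,1,8,1,1,1,36] for √348; ℓ=8 ⇒ convergent index 7
a_0=18:  p_0=18·1+0=18,  q_0=18·0+1=1
…
a_3=1:  p_3=1·37+19=56,  q_3=1·2+1=3
…
a_6=1:  p_6=1·541+485=1026,  q_6=1·29+26=55
a_7=1:  p_7=1·1026+541=1567,  q_7=1·55+29=84
fundamental: x₁=1567, y₁=84  (since 2455489 − 348·7056 = 1)
k=2:  x_2 = 1567·1567+348·84·84 = 4910977,  y_2 = 1567·84+84·1567 = 263256
k=3:  x_3 = 1567·4910977+348·84·263256 = 15391000351,  y_3 = 1567·263256+84·4910977 = 825044220
k=4:  x_4 = 1567·15391000351+348·84·825044220 = 48235390189057,  y_4 = 1567·825044220+84·15391000351 = 2585688322224
k=5:  x_5 = 1567·48235390189057+348·84·2585688322224 = 151169697461504287,  y_5 = 1567·2585688322224+84·48235390189057 = 8103546376805796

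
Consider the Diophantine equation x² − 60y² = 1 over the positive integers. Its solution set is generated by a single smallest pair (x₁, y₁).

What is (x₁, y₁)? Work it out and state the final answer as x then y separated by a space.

√60 = [7; 1,2,1,14, …], period ℓ=4 (even) → k=3
a_0=7:  p_0=7·1+0=7,  q_0=7·0+1=1
a_1=1:  p_1=1·7+1=8,  q_1=1·1+0=1
a_2=2:  p_2=2·8+7=23,  q_2=2·1+1=3
a_3=1:  p_3=1·23+8=31,  q_3=1·3+1=4
fundamental: x₁=31, y₁=4  (since 961 − 60·16 = 1)

31 4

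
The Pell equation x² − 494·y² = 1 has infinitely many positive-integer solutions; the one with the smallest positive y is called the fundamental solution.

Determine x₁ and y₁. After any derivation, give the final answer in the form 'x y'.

d=494: √d = [22; 4,2,2,1,2,1,2,2,4,44] (ℓ=10, even), read p_9/q_9
i=0: a=22 ⇒ p=22, q=1
i=1: a=4 ⇒ p=89, q=4
i=2: a=2 ⇒ p=200, q=9
i=3: a=2 ⇒ p=489, q=22
i=4: a=1 ⇒ p=689, q=31
…
i=7: a=2 ⇒ p=6979, q=314
i=8: a=2 ⇒ p=16514, q=743
i=9: a=4 ⇒ p=73035, q=3286
→ (73035, 3286).  Check: 73035²=5334111225, 494·3286²=5334111224, difference 1.

73035 3286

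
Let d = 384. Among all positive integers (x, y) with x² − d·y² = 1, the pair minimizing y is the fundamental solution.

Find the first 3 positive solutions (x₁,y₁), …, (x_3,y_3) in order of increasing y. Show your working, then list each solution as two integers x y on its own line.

4801 245
46099201 2352490
442644523201 22588608735

√384 → a₀=19, period (1,1,2,9,2,1,1,38); ℓ=8 even so k=7
a_0=19:  p_0=19·1+0=19,  q_0=19·0+1=1
…
a_3=2:  p_3=2·39+20=98,  q_3=2·2+1=5
a_4=9:  p_4=9·98+39=921,  q_4=9·5+2=47
…
a_6=1:  p_6=1·1940+921=2861,  q_6=1·99+47=146
a_7=1:  p_7=1·2861+1940=4801,  q_7=1·146+99=245
(x₁, y₁) = (4801, 245);  4801² − 384·245² = 1 ✓
(x_2, y_2) = (4801·4801 + 384·245·245, 4801·245 + 245·4801) = (46099201, 2352490)
(x_3, y_3) = (4801·46099201 + 384·245·2352490, 4801·2352490 + 245·46099201) = (442644523201, 22588608735)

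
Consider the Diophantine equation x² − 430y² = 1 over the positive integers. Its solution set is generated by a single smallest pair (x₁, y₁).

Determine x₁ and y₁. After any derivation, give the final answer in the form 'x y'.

2862251 138030

√430 = [20; 1,2,1,3,1,…,2,1,40, …], period ℓ=14 (even) → k=13
step 0: (20, 1)  from 20·(1,0) + (0,1)
…
step 4: (311, 15)  from 3·(83,4) + (62,3)
…
step 7: (21794, 1051)  from 8·(2675,129) + (394,19)
…
step 12: (2107880, 101651)  from 2·(754371,36379) + (599138,28893)
step 13: (2862251, 138030)  from 1·(2107880,101651) + (754371,36379)
→ (2862251, 138030).  Check: 2862251²=8192480787001, 430·138030²=8192480787000, difference 1.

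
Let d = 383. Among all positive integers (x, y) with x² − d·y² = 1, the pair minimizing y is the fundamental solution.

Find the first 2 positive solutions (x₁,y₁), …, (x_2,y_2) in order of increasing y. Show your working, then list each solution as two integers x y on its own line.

18768 959
704475647 35997024

√383 = [19; 1,1,3,19,3,1,1,38, …], period ℓ=8 (even) → k=7
k=0  a_k=19  p_k/q_k = 19/1
…
k=6  a_k=1  p_k/q_k = 10705/547
k=7  a_k=1  p_k/q_k = 18768/959
fundamental: x₁=18768, y₁=959  (since 352237824 − 383·919681 = 1)
n=2: (18768,959)∘(18768,959) = (18768·18768+383·959·959, 18768·959+959·18768) = (704475647,35997024)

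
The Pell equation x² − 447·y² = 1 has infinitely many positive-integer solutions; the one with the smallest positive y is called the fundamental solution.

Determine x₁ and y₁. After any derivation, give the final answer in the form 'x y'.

148 7

d=447: √d = [21; 7,42] (ℓ=2, even), read p_1/q_1
i=0: a=21 ⇒ p=21, q=1
i=1: a=7 ⇒ p=148, q=7
fundamental: x₁=148, y₁=7  (since 21904 − 447·49 = 1)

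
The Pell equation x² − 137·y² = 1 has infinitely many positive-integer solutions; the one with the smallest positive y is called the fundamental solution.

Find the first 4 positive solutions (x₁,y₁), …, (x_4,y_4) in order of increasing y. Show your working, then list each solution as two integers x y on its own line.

√137 → a₀=11, period (1,2,2,1,1,2,2,1,22); ℓ=9 odd so k=17
step 0: (11, 1)  from 11·(1,0) + (0,1)
step 1: (12, 1)  from 1·(11,1) + (1,0)
step 2: (35, 3)  from 2·(12,1) + (11,1)
step 3: (82, 7)  from 2·(35,3) + (12,1)
…
step 6: (515, 44)  from 2·(199,17) + (117,10)
…
step 8: (1744, 149)  from 1·(1229,105) + (515,44)
step 9: (39597, 3383)  from 22·(1744,149) + (1229,105)
…
step 11: (122279, 10447)  from 2·(41341,3532) + (39597,3383)
step 12: (285899, 24426)  from 2·(122279,10447) + (41341,3532)
step 13: (408178, 34873)  from 1·(285899,24426) + (122279,10447)
…
step 16: (4286741, 366241)  from 2·(1796332,153471) + (694077,59299)
step 17: (6083073, 519712)  from 1·(4286741,366241) + (1796332,153471)
→ (6083073, 519712).  Check: 6083073²=37003777123329, 137·519712²=37003777123328, difference 1.
(x_2, y_2) = (6083073·6083073 + 137·519712·519712, 6083073·519712 + 519712·6083073) = (74007554246657, 6322892069952)
(x_3, y_3) = (6083073·74007554246657 + 137·519712·6322892069952, 6083073·6322892069952 + 519712·74007554246657) = (900386710067742990849, 76925228065277725280)
(x_4, y_4) = (6083073·900386710067742990849 + 137·519712·76925228065277725280, 6083073·76925228065277725280 + 519712·900386710067742990849) = (10954236171143757109591351297, 935883555725460013412300928)

6083073 519712
74007554246657 6322892069952
900386710067742990849 76925228065277725280
10954236171143757109591351297 935883555725460013412300928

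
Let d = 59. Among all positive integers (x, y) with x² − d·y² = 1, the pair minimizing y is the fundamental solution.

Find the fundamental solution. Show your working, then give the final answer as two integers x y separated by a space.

d=59: √d = [7; 1,2,7,2,1,14] (ℓ=6, even), read p_5/q_5
i=0: a=7 ⇒ p=7, q=1
i=1: a=1 ⇒ p=8, q=1
i=2: a=2 ⇒ p=23, q=3
i=3: a=7 ⇒ p=169, q=22
i=4: a=2 ⇒ p=361, q=47
i=5: a=1 ⇒ p=530, q=69
fundamental: x₁=530, y₁=69  (since 280900 − 59·4761 = 1)

530 69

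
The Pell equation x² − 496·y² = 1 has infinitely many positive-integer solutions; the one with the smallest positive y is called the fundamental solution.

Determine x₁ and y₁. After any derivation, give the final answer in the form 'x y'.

4620799 207480

√496 → a₀=22, period (3,1,2,4,1,…,1,3,44); ℓ=16 even so k=15
step 0: (22, 1)  from 22·(1,0) + (0,1)
step 1: (67, 3)  from 3·(22,1) + (1,0)
step 2: (89, 4)  from 1·(67,3) + (22,1)
step 3: (245, 11)  from 2·(89,4) + (67,3)
step 4: (1069, 48)  from 4·(245,11) + (89,4)
step 5: (1314, 59)  from 1·(1069,48) + (245,11)
step 6: (2383, 107)  from 1·(1314,59) + (1069,48)
step 7: (6080, 273)  from 2·(2383,107) + (1314,59)
step 8: (14543, 653)  from 2·(6080,273) + (2383,107)
step 9: (35166, 1579)  from 2·(14543,653) + (6080,273)
step 10: (49709, 2232)  from 1·(35166,1579) + (14543,653)
step 11: (84875, 3811)  from 1·(49709,2232) + (35166,1579)
step 12: (389209, 17476)  from 4·(84875,3811) + (49709,2232)
step 13: (863293, 38763)  from 2·(389209,17476) + (84875,3811)
step 14: (1252502, 56239)  from 1·(863293,38763) + (389209,17476)
step 15: (4620799, 207480)  from 3·(1252502,56239) + (863293,38763)
fundamental: x₁=4620799, y₁=207480  (since 21351783398401 − 496·43047950400 = 1)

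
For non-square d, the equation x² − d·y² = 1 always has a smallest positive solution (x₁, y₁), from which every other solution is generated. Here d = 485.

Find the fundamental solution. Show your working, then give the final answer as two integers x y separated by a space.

969 44

√485 → a₀=22, period (44); ℓ=1 odd so k=1
step 0: (22, 1)  from 22·(1,0) + (0,1)
step 1: (969, 44)  from 44·(22,1) + (1,0)
→ (969, 44).  Check: 969²=938961, 485·44²=938960, difference 1.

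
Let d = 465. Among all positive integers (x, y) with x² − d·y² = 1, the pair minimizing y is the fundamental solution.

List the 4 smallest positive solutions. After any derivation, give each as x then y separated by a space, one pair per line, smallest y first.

15871 736
503777281 23362112
15990898437631 741560158368
507583097703505921 23538602523554944

√465 = [21; 1,1,3,2,2,2,3,1,1,42, …], period ℓ=10 (even) → k=9
k=0  a_k=21  p_k/q_k = 21/1
k=1  a_k=1  p_k/q_k = 22/1
…
k=4  a_k=2  p_k/q_k = 345/16
…
k=6  a_k=2  p_k/q_k = 2027/94
…
k=8  a_k=1  p_k/q_k = 8949/415
k=9  a_k=1  p_k/q_k = 15871/736
(x₁, y₁) = (15871, 736);  15871² − 465·736² = 1 ✓
(15871+736√465)^2 = 503777281 + 23362112√465
(15871+736√465)^3 = 15990898437631 + 741560158368√465
(15871+736√465)^4 = 507583097703505921 + 23538602523554944√465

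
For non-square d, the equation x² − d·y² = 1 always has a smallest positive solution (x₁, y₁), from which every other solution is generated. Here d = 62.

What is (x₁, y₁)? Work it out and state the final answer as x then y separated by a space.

[7; 1,6,1,14] for √62; ℓ=4 ⇒ convergent index 3
step 0: (7, 1)  from 7·(1,0) + (0,1)
step 1: (8, 1)  from 1·(7,1) + (1,0)
step 2: (55, 7)  from 6·(8,1) + (7,1)
step 3: (63, 8)  from 1·(55,7) + (8,1)
(x₁, y₁) = (63, 8);  63² − 62·8² = 1 ✓

63 8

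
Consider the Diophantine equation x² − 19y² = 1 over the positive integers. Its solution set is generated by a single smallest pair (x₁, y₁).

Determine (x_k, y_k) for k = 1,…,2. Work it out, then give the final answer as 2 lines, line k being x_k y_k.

170 39
57799 13260

d=19: √d = [4; 2,1,3,1,2,8] (ℓ=6, even), read p_5/q_5
i=0: a=4 ⇒ p=4, q=1
i=1: a=2 ⇒ p=9, q=2
i=2: a=1 ⇒ p=13, q=3
i=3: a=3 ⇒ p=48, q=11
i=4: a=1 ⇒ p=61, q=14
i=5: a=2 ⇒ p=170, q=39
fundamental: x₁=170, y₁=39  (since 28900 − 19·1521 = 1)
(x_2, y_2) = (170·170 + 19·39·39, 170·39 + 39·170) = (57799, 13260)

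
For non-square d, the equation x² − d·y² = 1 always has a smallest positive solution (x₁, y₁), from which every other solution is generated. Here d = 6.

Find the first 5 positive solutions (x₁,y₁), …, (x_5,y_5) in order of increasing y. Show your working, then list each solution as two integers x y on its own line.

√6 → a₀=2, period (2,4); ℓ=2 even so k=1
i=0: a=2 ⇒ p=2, q=1
i=1: a=2 ⇒ p=5, q=2
fundamental: x₁=5, y₁=2  (since 25 − 6·4 = 1)
(5+2√6)^2 = 49 + 20√6
(5+2√6)^3 = 485 + 198√6
(5+2√6)^4 = 4801 + 1960√6
(5+2√6)^5 = 47525 + 19402√6

5 2
49 20
485 198
4801 1960
47525 19402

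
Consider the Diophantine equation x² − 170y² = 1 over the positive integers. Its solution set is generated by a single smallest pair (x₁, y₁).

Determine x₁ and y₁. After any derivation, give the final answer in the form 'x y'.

√170 = [13; 26, …], period ℓ=1 (odd) → k=1
i=0: a=13 ⇒ p=13, q=1
i=1: a=26 ⇒ p=339, q=26
fundamental: x₁=339, y₁=26  (since 114921 − 170·676 = 1)

339 26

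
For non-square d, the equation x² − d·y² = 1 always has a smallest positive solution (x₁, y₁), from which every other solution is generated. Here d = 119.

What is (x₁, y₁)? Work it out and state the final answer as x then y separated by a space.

√119 → a₀=10, period (1,9,1,20); ℓ=4 even so k=3
k=0  a_k=10  p_k/q_k = 10/1
k=1  a_k=1  p_k/q_k = 11/1
k=2  a_k=9  p_k/q_k = 109/10
k=3  a_k=1  p_k/q_k = 120/11
fundamental: x₁=120, y₁=11  (since 14400 − 119·121 = 1)

120 11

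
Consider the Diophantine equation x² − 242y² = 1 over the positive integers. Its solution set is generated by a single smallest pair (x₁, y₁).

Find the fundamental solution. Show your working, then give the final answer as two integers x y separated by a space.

19601 1260

√242 → a₀=15, period (1,1,3,1,14,1,3,1,1,30); ℓ=10 even so k=9
step 0: (15, 1)  from 15·(1,0) + (0,1)
…
step 2: (31, 2)  from 1·(16,1) + (15,1)
step 3: (109, 7)  from 3·(31,2) + (16,1)
step 4: (140, 9)  from 1·(109,7) + (31,2)
step 5: (2069, 133)  from 14·(140,9) + (109,7)
step 6: (2209, 142)  from 1·(2069,133) + (140,9)
…
step 8: (10905, 701)  from 1·(8696,559) + (2209,142)
step 9: (19601, 1260)  from 1·(10905,701) + (8696,559)
(x₁, y₁) = (19601, 1260);  19601² − 242·1260² = 1 ✓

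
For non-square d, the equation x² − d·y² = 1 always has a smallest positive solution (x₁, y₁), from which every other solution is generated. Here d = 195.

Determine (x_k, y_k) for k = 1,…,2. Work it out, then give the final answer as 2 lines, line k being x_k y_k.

√195 → a₀=13, period (1,26); ℓ=2 even so k=1
k=0  a_k=13  p_k/q_k = 13/1
k=1  a_k=1  p_k/q_k = 14/1
→ (14, 1).  Check: 14²=196, 195·1²=195, difference 1.
k=2:  x_2 = 14·14+195·1·1 = 391,  y_2 = 14·1+1·14 = 28

14 1
391 28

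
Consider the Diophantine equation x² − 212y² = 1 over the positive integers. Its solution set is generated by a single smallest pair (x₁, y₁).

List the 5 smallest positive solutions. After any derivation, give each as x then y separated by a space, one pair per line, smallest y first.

66249 4550
8777860001 602865900
1163048894346249 79878526013650
154101652394311440001 10583744939153731800
20418160737778428282906249 1402325036868112630022750

[14; 1,1,3,1,1,…,1,1,28] for √212; ℓ=14 ⇒ convergent index 13
i=0: a=14 ⇒ p=14, q=1
i=1: a=1 ⇒ p=15, q=1
…
i=4: a=1 ⇒ p=131, q=9
i=5: a=1 ⇒ p=233, q=16
i=6: a=1 ⇒ p=364, q=25
i=7: a=6 ⇒ p=2417, q=166
i=8: a=1 ⇒ p=2781, q=191
…
i=10: a=1 ⇒ p=7979, q=548
i=11: a=3 ⇒ p=29135, q=2001
i=12: a=1 ⇒ p=37114, q=2549
i=13: a=1 ⇒ p=66249, q=4550
→ (66249, 4550).  Check: 66249²=4388930001, 212·4550²=4388930000, difference 1.
(x_2, y_2) = (66249·66249 + 212·4550·4550, 66249·4550 + 4550·66249) = (8777860001, 602865900)
(x_3, y_3) = (66249·8777860001 + 212·4550·602865900, 66249·602865900 + 4550·8777860001) = (1163048894346249, 79878526013650)
(x_4, y_4) = (66249·1163048894346249 + 212·4550·79878526013650, 66249·79878526013650 + 4550·1163048894346249) = (154101652394311440001, 10583744939153731800)
(x_5, y_5) = (66249·154101652394311440001 + 212·4550·10583744939153731800, 66249·10583744939153731800 + 4550·154101652394311440001) = (20418160737778428282906249, 1402325036868112630022750)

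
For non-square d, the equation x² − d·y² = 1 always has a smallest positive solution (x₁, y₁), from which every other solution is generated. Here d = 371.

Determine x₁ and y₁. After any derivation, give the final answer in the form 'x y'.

1695 88

d=371: √d = [19; 3,1,4,1,3,38] (ℓ=6, even), read p_5/q_5
step 0: (19, 1)  from 19·(1,0) + (0,1)
…
step 2: (77, 4)  from 1·(58,3) + (19,1)
step 3: (366, 19)  from 4·(77,4) + (58,3)
step 4: (443, 23)  from 1·(366,19) + (77,4)
step 5: (1695, 88)  from 3·(443,23) + (366,19)
fundamental: x₁=1695, y₁=88  (since 2873025 − 371·7744 = 1)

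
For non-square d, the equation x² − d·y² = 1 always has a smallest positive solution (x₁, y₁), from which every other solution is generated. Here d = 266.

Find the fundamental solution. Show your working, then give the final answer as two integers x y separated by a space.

√266 = [16; 3,4,3,32, …], period ℓ=4 (even) → k=3
step 0: (16, 1)  from 16·(1,0) + (0,1)
step 1: (49, 3)  from 3·(16,1) + (1,0)
step 2: (212, 13)  from 4·(49,3) + (16,1)
step 3: (685, 42)  from 3·(212,13) + (49,3)
(x₁, y₁) = (685, 42);  685² − 266·42² = 1 ✓

685 42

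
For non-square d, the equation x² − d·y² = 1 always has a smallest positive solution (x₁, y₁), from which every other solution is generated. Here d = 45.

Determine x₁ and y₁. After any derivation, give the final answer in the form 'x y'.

161 24

√45 = [6; 1,2,2,2,1,12, …], period ℓ=6 (even) → k=5
a_0=6:  p_0=6·1+0=6,  q_0=6·0+1=1
a_1=1:  p_1=1·6+1=7,  q_1=1·1+0=1
a_2=2:  p_2=2·7+6=20,  q_2=2·1+1=3
a_3=2:  p_3=2·20+7=47,  q_3=2·3+1=7
a_4=2:  p_4=2·47+20=114,  q_4=2·7+3=17
a_5=1:  p_5=1·114+47=161,  q_5=1·17+7=24
(x₁, y₁) = (161, 24);  161² − 45·24² = 1 ✓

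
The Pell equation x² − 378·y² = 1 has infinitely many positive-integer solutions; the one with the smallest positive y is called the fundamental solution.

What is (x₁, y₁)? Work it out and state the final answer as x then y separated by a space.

d=378: √d = [19; 2,3,1,4,1,3,2,38] (ℓ=8, even), read p_7/q_7
a_0=19:  p_0=19·1+0=19,  q_0=19·0+1=1
a_1=2:  p_1=2·19+1=39,  q_1=2·1+0=2
a_2=3:  p_2=3·39+19=136,  q_2=3·2+1=7
a_3=1:  p_3=1·136+39=175,  q_3=1·7+2=9
a_4=4:  p_4=4·175+136=836,  q_4=4·9+7=43
a_5=1:  p_5=1·836+175=1011,  q_5=1·43+9=52
a_6=3:  p_6=3·1011+836=3869,  q_6=3·52+43=199
a_7=2:  p_7=2·3869+1011=8749,  q_7=2·199+52=450
fundamental: x₁=8749, y₁=450  (since 76545001 − 378·202500 = 1)

8749 450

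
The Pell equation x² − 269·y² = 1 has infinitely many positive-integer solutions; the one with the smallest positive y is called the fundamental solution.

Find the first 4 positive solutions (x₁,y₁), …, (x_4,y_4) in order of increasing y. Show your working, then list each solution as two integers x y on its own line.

√269 = [16; 2,2,32, …], period ℓ=3 (odd) → k=5
a_0=16:  p_0=16·1+0=16,  q_0=16·0+1=1
…
a_4=2:  p_4=2·2657+82=5396,  q_4=2·162+5=329
a_5=2:  p_5=2·5396+2657=13449,  q_5=2·329+162=820
→ (13449, 820).  Check: 13449²=180875601, 269·820²=180875600, difference 1.
(13449+820√269)^2 = 361751201 + 22056360√269
(13449+820√269)^3 = 9730383791049 + 593271970460√269
(13449+820√269)^4 = 261727862849884801 + 15957829439376720√269

13449 820
361751201 22056360
9730383791049 593271970460
261727862849884801 15957829439376720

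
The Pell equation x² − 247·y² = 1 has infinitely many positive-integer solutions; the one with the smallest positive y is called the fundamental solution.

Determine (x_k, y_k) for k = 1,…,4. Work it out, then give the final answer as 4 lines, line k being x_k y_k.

85292 5427
14549450527 925759368
2481903468612476 157919736025485
423373021275241155457 26938580249245573872

√247 → a₀=15, period (1,2,1,1,9,1,9,1,1,2,1,30); ℓ=12 even so k=11
step 0: (15, 1)  from 15·(1,0) + (0,1)
…
step 2: (47, 3)  from 2·(16,1) + (15,1)
…
step 5: (1053, 67)  from 9·(110,7) + (63,4)
…
step 8: (12683, 807)  from 1·(11520,733) + (1163,74)
…
step 10: (61089, 3887)  from 2·(24203,1540) + (12683,807)
step 11: (85292, 5427)  from 1·(61089,3887) + (24203,1540)
fundamental: x₁=85292, y₁=5427  (since 7274725264 − 247·29452329 = 1)
(x_2, y_2) = (85292·85292 + 247·5427·5427, 85292·5427 + 5427·85292) = (14549450527, 925759368)
(x_3, y_3) = (85292·14549450527 + 247·5427·925759368, 85292·925759368 + 5427·14549450527) = (2481903468612476, 157919736025485)
(x_4, y_4) = (85292·2481903468612476 + 247·5427·157919736025485, 85292·157919736025485 + 5427·2481903468612476) = (423373021275241155457, 26938580249245573872)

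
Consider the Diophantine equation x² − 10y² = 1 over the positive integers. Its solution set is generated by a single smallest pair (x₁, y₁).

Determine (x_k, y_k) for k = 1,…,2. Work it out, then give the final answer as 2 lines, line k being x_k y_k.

19 6
721 228

[3; 6] for √10; ℓ=1 ⇒ convergent index 1
a_0=3:  p_0=3·1+0=3,  q_0=3·0+1=1
a_1=6:  p_1=6·3+1=19,  q_1=6·1+0=6
(x₁, y₁) = (19, 6);  19² − 10·6² = 1 ✓
(19+6√10)^2 = 721 + 228√10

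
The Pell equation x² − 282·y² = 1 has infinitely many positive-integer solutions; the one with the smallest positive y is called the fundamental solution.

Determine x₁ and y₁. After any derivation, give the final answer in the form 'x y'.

[16; 1,3,1,4,1,3,1,32] for √282; ℓ=8 ⇒ convergent index 7
k=0  a_k=16  p_k/q_k = 16/1
k=1  a_k=1  p_k/q_k = 17/1
k=2  a_k=3  p_k/q_k = 67/4
k=3  a_k=1  p_k/q_k = 84/5
k=4  a_k=4  p_k/q_k = 403/24
k=5  a_k=1  p_k/q_k = 487/29
k=6  a_k=3  p_k/q_k = 1864/111
k=7  a_k=1  p_k/q_k = 2351/140
(x₁, y₁) = (2351, 140);  2351² − 282·140² = 1 ✓

2351 140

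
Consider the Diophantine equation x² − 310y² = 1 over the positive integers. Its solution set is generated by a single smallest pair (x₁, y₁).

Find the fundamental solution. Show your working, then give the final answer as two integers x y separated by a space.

848719 48204

√310 → a₀=17, period (1,1,1,1,5,…,1,1,34); ℓ=16 even so k=15
i=0: a=17 ⇒ p=17, q=1
…
i=3: a=1 ⇒ p=53, q=3
…
i=5: a=5 ⇒ p=493, q=28
…
i=9: a=1 ⇒ p=7747, q=440
…
i=14: a=1 ⇒ p=515017, q=29251
i=15: a=1 ⇒ p=848719, q=48204
→ (848719, 48204).  Check: 848719²=720323940961, 310·48204²=720323940960, difference 1.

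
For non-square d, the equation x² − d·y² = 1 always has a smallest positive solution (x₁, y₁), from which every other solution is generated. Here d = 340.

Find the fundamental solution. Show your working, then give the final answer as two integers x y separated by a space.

285769 15498

√340 → a₀=18, period (2,3,1,1,1,…,3,2,36); ℓ=14 even so k=13
k=0  a_k=18  p_k/q_k = 18/1
k=1  a_k=2  p_k/q_k = 37/2
…
k=7  a_k=8  p_k/q_k = 6509/353
…
k=9  a_k=1  p_k/q_k = 13774/747
…
k=12  a_k=3  p_k/q_k = 125478/6805
k=13  a_k=2  p_k/q_k = 285769/15498
(x₁, y₁) = (285769, 15498);  285769² − 340·15498² = 1 ✓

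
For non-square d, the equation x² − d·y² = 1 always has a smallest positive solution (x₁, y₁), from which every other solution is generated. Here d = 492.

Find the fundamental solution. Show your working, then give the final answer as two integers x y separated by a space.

29767 1342

d=492: √d = [22; 5,1,1,10,1,1,5,44] (ℓ=8, even), read p_7/q_7
k=0  a_k=22  p_k/q_k = 22/1
…
k=4  a_k=10  p_k/q_k = 2573/116
k=5  a_k=1  p_k/q_k = 2817/127
k=6  a_k=1  p_k/q_k = 5390/243
k=7  a_k=5  p_k/q_k = 29767/1342
(x₁, y₁) = (29767, 1342);  29767² − 492·1342² = 1 ✓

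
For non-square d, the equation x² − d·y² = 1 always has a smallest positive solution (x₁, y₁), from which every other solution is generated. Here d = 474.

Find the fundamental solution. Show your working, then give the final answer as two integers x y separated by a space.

√474 = [21; 1,3,2,1,1,…,3,1,42, …], period ℓ=14 (even) → k=13
step 0: (21, 1)  from 21·(1,0) + (0,1)
step 1: (22, 1)  from 1·(21,1) + (1,0)
step 2: (87, 4)  from 3·(22,1) + (21,1)
step 3: (196, 9)  from 2·(87,4) + (22,1)
step 4: (283, 13)  from 1·(196,9) + (87,4)
…
step 6: (762, 35)  from 1·(479,22) + (283,13)
…
step 9: (10864, 499)  from 1·(5813,267) + (5051,232)
…
step 11: (44218, 2031)  from 2·(16677,766) + (10864,499)
step 12: (149331, 6859)  from 3·(44218,2031) + (16677,766)
step 13: (193549, 8890)  from 1·(149331,6859) + (44218,2031)
→ (193549, 8890).  Check: 193549²=37461215401, 474·8890²=37461215400, difference 1.

193549 8890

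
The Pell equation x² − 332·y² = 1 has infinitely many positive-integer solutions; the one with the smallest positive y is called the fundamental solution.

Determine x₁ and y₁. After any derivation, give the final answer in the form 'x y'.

13447 738

√332 → a₀=18, period (4,1,1,8,1,1,4,36); ℓ=8 even so k=7
i=0: a=18 ⇒ p=18, q=1
i=1: a=4 ⇒ p=73, q=4
…
i=3: a=1 ⇒ p=164, q=9
…
i=5: a=1 ⇒ p=1567, q=86
i=6: a=1 ⇒ p=2970, q=163
i=7: a=4 ⇒ p=13447, q=738
fundamental: x₁=13447, y₁=738  (since 180821809 − 332·544644 = 1)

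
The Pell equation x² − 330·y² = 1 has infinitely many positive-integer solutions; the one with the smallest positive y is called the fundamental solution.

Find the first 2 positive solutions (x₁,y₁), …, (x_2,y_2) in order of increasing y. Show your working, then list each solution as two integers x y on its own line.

[18; 6,36] for √330; ℓ=2 ⇒ convergent index 1
step 0: (18, 1)  from 18·(1,0) + (0,1)
step 1: (109, 6)  from 6·(18,1) + (1,0)
→ (109, 6).  Check: 109²=11881, 330·6²=11880, difference 1.
k=2:  x_2 = 109·109+330·6·6 = 23761,  y_2 = 109·6+6·109 = 1308

109 6
23761 1308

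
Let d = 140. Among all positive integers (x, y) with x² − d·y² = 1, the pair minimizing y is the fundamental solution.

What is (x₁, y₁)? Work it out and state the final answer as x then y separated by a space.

71 6

√140 → a₀=11, period (1,4,1,22); ℓ=4 even so k=3
step 0: (11, 1)  from 11·(1,0) + (0,1)
step 1: (12, 1)  from 1·(11,1) + (1,0)
step 2: (59, 5)  from 4·(12,1) + (11,1)
step 3: (71, 6)  from 1·(59,5) + (12,1)
→ (71, 6).  Check: 71²=5041, 140·6²=5040, difference 1.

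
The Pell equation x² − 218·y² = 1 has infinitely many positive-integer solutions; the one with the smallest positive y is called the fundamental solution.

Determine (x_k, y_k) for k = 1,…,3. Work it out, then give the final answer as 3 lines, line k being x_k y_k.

126003 8534
31753512017 2150619204
8002075549230099 541968943114690

[14; 1,3,3,1,28] for √218; ℓ=5 ⇒ convergent index 9
step 0: (14, 1)  from 14·(1,0) + (0,1)
step 1: (15, 1)  from 1·(14,1) + (1,0)
…
step 7: (29633, 2007)  from 3·(7471,506) + (7220,489)
step 8: (96370, 6527)  from 3·(29633,2007) + (7471,506)
step 9: (126003, 8534)  from 1·(96370,6527) + (29633,2007)
(x₁, y₁) = (126003, 8534);  126003² − 218·8534² = 1 ✓
n=2: (126003,8534)∘(126003,8534) = (126003·126003+218·8534·8534, 126003·8534+8534·126003) = (31753512017,2150619204)
n=3: (31753512017,2150619204)∘(126003,8534) = (126003·31753512017+218·8534·2150619204, 126003·2150619204+8534·31753512017) = (8002075549230099,541968943114690)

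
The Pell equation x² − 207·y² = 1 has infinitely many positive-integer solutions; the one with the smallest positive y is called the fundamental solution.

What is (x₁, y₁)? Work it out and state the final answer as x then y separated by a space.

√207 = [14; 2,1,1,2,1,1,2,28, …], period ℓ=8 (even) → k=7
step 0: (14, 1)  from 14·(1,0) + (0,1)
…
step 4: (187, 13)  from 2·(72,5) + (43,3)
…
step 6: (446, 31)  from 1·(259,18) + (187,13)
step 7: (1151, 80)  from 2·(446,31) + (259,18)
→ (1151, 80).  Check: 1151²=1324801, 207·80²=1324800, difference 1.

1151 80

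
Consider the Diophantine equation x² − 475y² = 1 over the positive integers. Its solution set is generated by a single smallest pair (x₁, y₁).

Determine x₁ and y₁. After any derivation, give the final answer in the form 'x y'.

√475 = [21; 1,3,1,6,2,6,1,3,1,42, …], period ℓ=10 (even) → k=9
step 0: (21, 1)  from 21·(1,0) + (0,1)
step 1: (22, 1)  from 1·(21,1) + (1,0)
step 2: (87, 4)  from 3·(22,1) + (21,1)
step 3: (109, 5)  from 1·(87,4) + (22,1)
step 4: (741, 34)  from 6·(109,5) + (87,4)
…
step 6: (10287, 472)  from 6·(1591,73) + (741,34)
step 7: (11878, 545)  from 1·(10287,472) + (1591,73)
step 8: (45921, 2107)  from 3·(11878,545) + (10287,472)
step 9: (57799, 2652)  from 1·(45921,2107) + (11878,545)
(x₁, y₁) = (57799, 2652);  57799² − 475·2652² = 1 ✓

57799 2652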